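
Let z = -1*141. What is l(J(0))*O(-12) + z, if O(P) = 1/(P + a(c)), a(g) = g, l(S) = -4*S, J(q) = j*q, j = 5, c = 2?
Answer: -141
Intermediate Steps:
J(q) = 5*q
z = -141
O(P) = 1/(2 + P) (O(P) = 1/(P + 2) = 1/(2 + P))
l(J(0))*O(-12) + z = (-20*0)/(2 - 12) - 141 = -4*0/(-10) - 141 = 0*(-⅒) - 141 = 0 - 141 = -141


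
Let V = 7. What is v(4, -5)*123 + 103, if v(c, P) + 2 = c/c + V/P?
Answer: -961/5 ≈ -192.20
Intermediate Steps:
v(c, P) = -1 + 7/P (v(c, P) = -2 + (c/c + 7/P) = -2 + (1 + 7/P) = -1 + 7/P)
v(4, -5)*123 + 103 = ((7 - 1*(-5))/(-5))*123 + 103 = -(7 + 5)/5*123 + 103 = -⅕*12*123 + 103 = -12/5*123 + 103 = -1476/5 + 103 = -961/5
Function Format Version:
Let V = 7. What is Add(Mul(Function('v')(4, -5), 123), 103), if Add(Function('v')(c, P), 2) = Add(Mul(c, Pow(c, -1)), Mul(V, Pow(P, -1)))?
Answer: Rational(-961, 5) ≈ -192.20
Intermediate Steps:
Function('v')(c, P) = Add(-1, Mul(7, Pow(P, -1))) (Function('v')(c, P) = Add(-2, Add(Mul(c, Pow(c, -1)), Mul(7, Pow(P, -1)))) = Add(-2, Add(1, Mul(7, Pow(P, -1)))) = Add(-1, Mul(7, Pow(P, -1))))
Add(Mul(Function('v')(4, -5), 123), 103) = Add(Mul(Mul(Pow(-5, -1), Add(7, Mul(-1, -5))), 123), 103) = Add(Mul(Mul(Rational(-1, 5), Add(7, 5)), 123), 103) = Add(Mul(Mul(Rational(-1, 5), 12), 123), 103) = Add(Mul(Rational(-12, 5), 123), 103) = Add(Rational(-1476, 5), 103) = Rational(-961, 5)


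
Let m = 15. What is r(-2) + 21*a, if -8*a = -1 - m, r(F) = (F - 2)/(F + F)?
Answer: 43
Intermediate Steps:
r(F) = (-2 + F)/(2*F) (r(F) = (-2 + F)/((2*F)) = (-2 + F)*(1/(2*F)) = (-2 + F)/(2*F))
a = 2 (a = -(-1 - 1*15)/8 = -(-1 - 15)/8 = -1/8*(-16) = 2)
r(-2) + 21*a = (1/2)*(-2 - 2)/(-2) + 21*2 = (1/2)*(-1/2)*(-4) + 42 = 1 + 42 = 43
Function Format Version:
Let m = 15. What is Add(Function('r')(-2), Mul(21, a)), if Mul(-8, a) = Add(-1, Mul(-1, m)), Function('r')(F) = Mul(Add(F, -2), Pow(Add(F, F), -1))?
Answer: 43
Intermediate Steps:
Function('r')(F) = Mul(Rational(1, 2), Pow(F, -1), Add(-2, F)) (Function('r')(F) = Mul(Add(-2, F), Pow(Mul(2, F), -1)) = Mul(Add(-2, F), Mul(Rational(1, 2), Pow(F, -1))) = Mul(Rational(1, 2), Pow(F, -1), Add(-2, F)))
a = 2 (a = Mul(Rational(-1, 8), Add(-1, Mul(-1, 15))) = Mul(Rational(-1, 8), Add(-1, -15)) = Mul(Rational(-1, 8), -16) = 2)
Add(Function('r')(-2), Mul(21, a)) = Add(Mul(Rational(1, 2), Pow(-2, -1), Add(-2, -2)), Mul(21, 2)) = Add(Mul(Rational(1, 2), Rational(-1, 2), -4), 42) = Add(1, 42) = 43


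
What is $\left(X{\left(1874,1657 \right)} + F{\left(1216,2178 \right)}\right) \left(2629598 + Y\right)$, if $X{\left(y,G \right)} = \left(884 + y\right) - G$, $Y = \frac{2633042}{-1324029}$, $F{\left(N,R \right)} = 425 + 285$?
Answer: $\frac{6305288754290300}{1324029} \approx 4.7622 \cdot 10^{9}$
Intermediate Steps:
$F{\left(N,R \right)} = 710$
$Y = - \frac{2633042}{1324029}$ ($Y = 2633042 \left(- \frac{1}{1324029}\right) = - \frac{2633042}{1324029} \approx -1.9887$)
$X{\left(y,G \right)} = 884 + y - G$
$\left(X{\left(1874,1657 \right)} + F{\left(1216,2178 \right)}\right) \left(2629598 + Y\right) = \left(\left(884 + 1874 - 1657\right) + 710\right) \left(2629598 - \frac{2633042}{1324029}\right) = \left(\left(884 + 1874 - 1657\right) + 710\right) \frac{3481661377300}{1324029} = \left(1101 + 710\right) \frac{3481661377300}{1324029} = 1811 \cdot \frac{3481661377300}{1324029} = \frac{6305288754290300}{1324029}$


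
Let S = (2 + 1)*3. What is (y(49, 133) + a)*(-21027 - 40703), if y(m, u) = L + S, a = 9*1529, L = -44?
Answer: -847305980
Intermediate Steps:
S = 9 (S = 3*3 = 9)
a = 13761
y(m, u) = -35 (y(m, u) = -44 + 9 = -35)
(y(49, 133) + a)*(-21027 - 40703) = (-35 + 13761)*(-21027 - 40703) = 13726*(-61730) = -847305980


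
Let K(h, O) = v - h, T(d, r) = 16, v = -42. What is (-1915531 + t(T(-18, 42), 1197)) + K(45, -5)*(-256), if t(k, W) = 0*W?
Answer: -1893259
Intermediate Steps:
K(h, O) = -42 - h
t(k, W) = 0
(-1915531 + t(T(-18, 42), 1197)) + K(45, -5)*(-256) = (-1915531 + 0) + (-42 - 1*45)*(-256) = -1915531 + (-42 - 45)*(-256) = -1915531 - 87*(-256) = -1915531 + 22272 = -1893259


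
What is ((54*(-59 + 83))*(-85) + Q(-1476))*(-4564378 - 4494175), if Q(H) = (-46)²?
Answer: 978722300332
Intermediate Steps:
Q(H) = 2116
((54*(-59 + 83))*(-85) + Q(-1476))*(-4564378 - 4494175) = ((54*(-59 + 83))*(-85) + 2116)*(-4564378 - 4494175) = ((54*24)*(-85) + 2116)*(-9058553) = (1296*(-85) + 2116)*(-9058553) = (-110160 + 2116)*(-9058553) = -108044*(-9058553) = 978722300332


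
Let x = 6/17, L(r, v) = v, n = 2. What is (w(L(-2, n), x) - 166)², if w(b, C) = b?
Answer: 26896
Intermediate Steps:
x = 6/17 (x = 6*(1/17) = 6/17 ≈ 0.35294)
(w(L(-2, n), x) - 166)² = (2 - 166)² = (-164)² = 26896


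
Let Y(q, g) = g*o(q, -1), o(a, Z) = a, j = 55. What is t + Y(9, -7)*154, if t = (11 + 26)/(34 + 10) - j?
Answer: -429271/44 ≈ -9756.2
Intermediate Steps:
Y(q, g) = g*q
t = -2383/44 (t = (11 + 26)/(34 + 10) - 1*55 = 37/44 - 55 = -2383/44 ≈ -54.159)
t + Y(9, -7)*154 = -2383/44 - 7*9*154 = -2383/44 - 63*154 = -2383/44 - 9702 = -429271/44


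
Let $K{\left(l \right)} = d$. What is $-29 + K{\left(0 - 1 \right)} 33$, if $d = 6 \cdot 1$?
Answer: $169$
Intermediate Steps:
$d = 6$
$K{\left(l \right)} = 6$
$-29 + K{\left(0 - 1 \right)} 33 = -29 + 6 \cdot 33 = -29 + 198 = 169$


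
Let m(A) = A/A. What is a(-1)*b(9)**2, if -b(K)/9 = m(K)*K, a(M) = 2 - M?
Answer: 19683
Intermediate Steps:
m(A) = 1
b(K) = -9*K
a(-1)*b(9)**2 = (2 - 1*(-1))*(-9*9)**2 = (2 + 1)*(-81)**2 = 3*6561 = 19683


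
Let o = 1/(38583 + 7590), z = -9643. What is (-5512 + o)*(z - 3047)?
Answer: 1076558582250/15391 ≈ 6.9947e+7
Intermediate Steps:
o = 1/46173 ≈ 2.1658e-5
(-5512 + o)*(z - 3047) = (-5512 + 1/46173)*(-9643 - 3047) = -254505575/46173*(-12690) = 1076558582250/15391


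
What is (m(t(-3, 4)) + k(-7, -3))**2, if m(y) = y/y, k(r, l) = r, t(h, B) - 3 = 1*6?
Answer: 36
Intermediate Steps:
t(h, B) = 9 (t(h, B) = 3 + 1*6 = 3 + 6 = 9)
m(y) = 1
(m(t(-3, 4)) + k(-7, -3))**2 = (1 - 7)**2 = (-6)**2 = 36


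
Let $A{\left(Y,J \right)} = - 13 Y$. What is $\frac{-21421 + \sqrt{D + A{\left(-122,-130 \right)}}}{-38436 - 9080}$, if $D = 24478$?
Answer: $\frac{21421}{47516} - \frac{3 \sqrt{181}}{11879} \approx 0.44742$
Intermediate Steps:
$\frac{-21421 + \sqrt{D + A{\left(-122,-130 \right)}}}{-38436 - 9080} = \frac{-21421 + \sqrt{24478 - -1586}}{-38436 - 9080} = \frac{-21421 + \sqrt{24478 + 1586}}{-47516} = \left(-21421 + \sqrt{26064}\right) \left(- \frac{1}{47516}\right) = \left(-21421 + 12 \sqrt{181}\right) \left(- \frac{1}{47516}\right) = \frac{21421}{47516} - \frac{3 \sqrt{181}}{11879}$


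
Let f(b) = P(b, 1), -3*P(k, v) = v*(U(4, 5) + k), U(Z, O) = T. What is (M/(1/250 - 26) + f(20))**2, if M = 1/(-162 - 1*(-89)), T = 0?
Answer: 90018159084100/2025728804961 ≈ 44.437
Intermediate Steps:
U(Z, O) = 0
P(k, v) = -k*v/3 (P(k, v) = -v*(0 + k)/3 = -v*k/3 = -k*v/3)
f(b) = -b/3 (f(b) = -1/3*b*1 = -b/3)
M = -1/73 (M = 1/(-162 + 89) = 1/(-73) = -1/73 ≈ -0.013699)
(M/(1/250 - 26) + f(20))**2 = (-1/(73*(1/250 - 26)) - 1/3*20)**2 = (-1/(73*(1/250 - 26)) - 20/3)**2 = (-1/(73*(-6499/250)) - 20/3)**2 = (-1/73*(-250/6499) - 20/3)**2 = (250/474427 - 20/3)**2 = (-9487790/1423281)**2 = 90018159084100/2025728804961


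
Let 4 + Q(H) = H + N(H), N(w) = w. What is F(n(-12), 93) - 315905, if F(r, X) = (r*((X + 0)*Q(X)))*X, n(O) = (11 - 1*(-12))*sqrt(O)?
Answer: -315905 + 72409428*I*sqrt(3) ≈ -3.1591e+5 + 1.2542e+8*I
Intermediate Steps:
Q(H) = -4 + 2*H (Q(H) = -4 + (H + H) = -4 + 2*H)
n(O) = 23*sqrt(O) (n(O) = (11 + 12)*sqrt(O) = 23*sqrt(O))
F(r, X) = r*X**2*(-4 + 2*X) (F(r, X) = (r*((X + 0)*(-4 + 2*X)))*X = (r*(X*(-4 + 2*X)))*X = (X*r*(-4 + 2*X))*X = r*X**2*(-4 + 2*X))
F(n(-12), 93) - 315905 = 2*(23*sqrt(-12))*93**2*(-2 + 93) - 315905 = 2*(23*(2*I*sqrt(3)))*8649*91 - 315905 = 2*(46*I*sqrt(3))*8649*91 - 315905 = 72409428*I*sqrt(3) - 315905 = -315905 + 72409428*I*sqrt(3)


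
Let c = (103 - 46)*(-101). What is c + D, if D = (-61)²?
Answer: -2036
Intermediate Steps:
D = 3721
c = -5757 (c = 57*(-101) = -5757)
c + D = -5757 + 3721 = -2036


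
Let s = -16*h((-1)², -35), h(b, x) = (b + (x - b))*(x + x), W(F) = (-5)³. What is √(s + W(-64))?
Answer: 55*I*√13 ≈ 198.31*I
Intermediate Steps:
W(F) = -125
h(b, x) = 2*x² (h(b, x) = x*(2*x) = 2*x²)
s = -39200 (s = -32*(-35)² = -32*1225 = -16*2450 = -39200)
√(s + W(-64)) = √(-39200 - 125) = √(-39325) = 55*I*√13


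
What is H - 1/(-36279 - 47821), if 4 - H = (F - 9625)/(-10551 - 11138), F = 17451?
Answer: 7954367889/1824044900 ≈ 4.3608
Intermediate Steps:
H = 94582/21689 (H = 4 - (17451 - 9625)/(-10551 - 11138) = 4 - 7826/(-21689) = 4 - 7826*(-1)/21689 = 4 - 1*(-7826/21689) = 4 + 7826/21689 = 94582/21689 ≈ 4.3608)
H - 1/(-36279 - 47821) = 94582/21689 - 1/(-36279 - 47821) = 94582/21689 - 1/(-84100) = 94582/21689 - 1*(-1/84100) = 94582/21689 + 1/84100 = 7954367889/1824044900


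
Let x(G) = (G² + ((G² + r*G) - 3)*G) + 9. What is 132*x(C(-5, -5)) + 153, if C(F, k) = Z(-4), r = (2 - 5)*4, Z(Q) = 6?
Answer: -24795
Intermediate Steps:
r = -12 (r = -3*4 = -12)
C(F, k) = 6
x(G) = 9 + G² + G*(-3 + G² - 12*G) (x(G) = (G² + ((G² - 12*G) - 3)*G) + 9 = (G² + (-3 + G² - 12*G)*G) + 9 = (G² + G*(-3 + G² - 12*G)) + 9 = 9 + G² + G*(-3 + G² - 12*G))
132*x(C(-5, -5)) + 153 = 132*(9 + 6³ - 11*6² - 3*6) + 153 = 132*(9 + 216 - 11*36 - 18) + 153 = 132*(9 + 216 - 396 - 18) + 153 = 132*(-189) + 153 = -24948 + 153 = -24795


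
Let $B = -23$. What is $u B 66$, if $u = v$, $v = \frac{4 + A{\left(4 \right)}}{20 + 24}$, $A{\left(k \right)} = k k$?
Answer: $-690$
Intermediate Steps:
$A{\left(k \right)} = k^{2}$
$v = \frac{5}{11}$ ($v = \frac{4 + 4^{2}}{20 + 24} = \frac{4 + 16}{44} = 20 \cdot \frac{1}{44} = \frac{5}{11} \approx 0.45455$)
$u = \frac{5}{11} \approx 0.45455$
$u B 66 = \frac{5}{11} \left(-23\right) 66 = \left(- \frac{115}{11}\right) 66 = -690$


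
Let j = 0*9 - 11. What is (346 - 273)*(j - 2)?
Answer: -949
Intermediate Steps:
j = -11 (j = 0 - 11 = -11)
(346 - 273)*(j - 2) = (346 - 273)*(-11 - 2) = 73*(-13) = -949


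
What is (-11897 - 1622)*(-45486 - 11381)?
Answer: 768784973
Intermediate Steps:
(-11897 - 1622)*(-45486 - 11381) = -13519*(-56867) = 768784973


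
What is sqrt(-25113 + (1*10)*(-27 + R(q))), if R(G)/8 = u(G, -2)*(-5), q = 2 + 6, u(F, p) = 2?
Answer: I*sqrt(26183) ≈ 161.81*I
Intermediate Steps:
q = 8
R(G) = -80 (R(G) = 8*(2*(-5)) = 8*(-10) = -80)
sqrt(-25113 + (1*10)*(-27 + R(q))) = sqrt(-25113 + (1*10)*(-27 - 80)) = sqrt(-25113 + 10*(-107)) = sqrt(-25113 - 1070) = sqrt(-26183) = I*sqrt(26183)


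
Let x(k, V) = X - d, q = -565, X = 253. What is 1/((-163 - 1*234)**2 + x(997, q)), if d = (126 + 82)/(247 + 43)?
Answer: 145/22889886 ≈ 6.3347e-6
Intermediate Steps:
d = 104/145 (d = 208/290 = 208*(1/290) = 104/145 ≈ 0.71724)
x(k, V) = 36581/145 (x(k, V) = 253 - 1*104/145 = 253 - 104/145 = 36581/145)
1/((-163 - 1*234)**2 + x(997, q)) = 1/((-163 - 1*234)**2 + 36581/145) = 1/((-163 - 234)**2 + 36581/145) = 1/((-397)**2 + 36581/145) = 1/(157609 + 36581/145) = 1/(22889886/145) = 145/22889886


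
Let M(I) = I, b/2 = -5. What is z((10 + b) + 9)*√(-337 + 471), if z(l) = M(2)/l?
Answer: 2*√134/9 ≈ 2.5724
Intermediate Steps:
b = -10 (b = 2*(-5) = -10)
z(l) = 2/l
z((10 + b) + 9)*√(-337 + 471) = (2/((10 - 10) + 9))*√(-337 + 471) = (2/(0 + 9))*√134 = (2/9)*√134 = (2*(⅑))*√134 = 2*√134/9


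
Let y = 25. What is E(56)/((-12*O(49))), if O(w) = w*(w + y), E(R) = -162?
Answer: 27/7252 ≈ 0.0037231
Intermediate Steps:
O(w) = w*(25 + w) (O(w) = w*(w + 25) = w*(25 + w))
E(56)/((-12*O(49))) = -162*(-1/(588*(25 + 49))) = -162/((-588*74)) = -162/((-12*3626)) = -162/(-43512) = -162*(-1/43512) = 27/7252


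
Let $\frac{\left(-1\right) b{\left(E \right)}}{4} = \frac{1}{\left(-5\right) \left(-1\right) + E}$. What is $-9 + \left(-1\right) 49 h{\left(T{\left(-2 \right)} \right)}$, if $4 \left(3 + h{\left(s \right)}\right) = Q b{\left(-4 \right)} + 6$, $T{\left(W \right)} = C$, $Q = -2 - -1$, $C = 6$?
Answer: $\frac{31}{2} \approx 15.5$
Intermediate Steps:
$Q = -1$ ($Q = -2 + 1 = -1$)
$T{\left(W \right)} = 6$
$b{\left(E \right)} = - \frac{4}{5 + E}$ ($b{\left(E \right)} = - \frac{4}{\left(-5\right) \left(-1\right) + E} = - \frac{4}{5 + E}$)
$h{\left(s \right)} = - \frac{1}{2}$ ($h{\left(s \right)} = -3 + \frac{- \frac{-4}{5 - 4} + 6}{4} = -3 + \frac{- \frac{-4}{1} + 6}{4} = -3 + \frac{- \left(-4\right) 1 + 6}{4} = -3 + \frac{\left(-1\right) \left(-4\right) + 6}{4} = -3 + \frac{4 + 6}{4} = -3 + \frac{1}{4} \cdot 10 = -3 + \frac{5}{2} = - \frac{1}{2}$)
$-9 + \left(-1\right) 49 h{\left(T{\left(-2 \right)} \right)} = -9 + \left(-1\right) 49 \left(- \frac{1}{2}\right) = -9 - - \frac{49}{2} = -9 + \frac{49}{2} = \frac{31}{2}$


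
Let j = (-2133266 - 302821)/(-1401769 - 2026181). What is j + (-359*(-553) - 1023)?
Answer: 225678757629/1142650 ≈ 1.9750e+5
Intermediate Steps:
j = 812029/1142650 (j = -2436087/(-3427950) = -2436087*(-1/3427950) = 812029/1142650 ≈ 0.71065)
j + (-359*(-553) - 1023) = 812029/1142650 + (-359*(-553) - 1023) = 812029/1142650 + (198527 - 1023) = 812029/1142650 + 197504 = 225678757629/1142650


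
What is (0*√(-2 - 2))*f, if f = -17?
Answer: 0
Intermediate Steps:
(0*√(-2 - 2))*f = (0*√(-2 - 2))*(-17) = (0*√(-4))*(-17) = (0*(2*I))*(-17) = 0*(-17) = 0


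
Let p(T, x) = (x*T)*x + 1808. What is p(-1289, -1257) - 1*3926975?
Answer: -2040608328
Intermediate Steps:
p(T, x) = 1808 + T*x² (p(T, x) = (T*x)*x + 1808 = T*x² + 1808 = 1808 + T*x²)
p(-1289, -1257) - 1*3926975 = (1808 - 1289*(-1257)²) - 1*3926975 = (1808 - 1289*1580049) - 3926975 = (1808 - 2036683161) - 3926975 = -2036681353 - 3926975 = -2040608328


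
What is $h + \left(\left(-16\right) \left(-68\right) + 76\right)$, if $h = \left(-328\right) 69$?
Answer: $-21468$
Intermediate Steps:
$h = -22632$
$h + \left(\left(-16\right) \left(-68\right) + 76\right) = -22632 + \left(\left(-16\right) \left(-68\right) + 76\right) = -22632 + \left(1088 + 76\right) = -22632 + 1164 = -21468$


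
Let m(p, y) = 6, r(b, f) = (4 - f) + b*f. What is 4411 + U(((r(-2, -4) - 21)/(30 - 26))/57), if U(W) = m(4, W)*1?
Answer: 4417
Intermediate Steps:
r(b, f) = 4 - f + b*f
U(W) = 6 (U(W) = 6*1 = 6)
4411 + U(((r(-2, -4) - 21)/(30 - 26))/57) = 4411 + 6 = 4417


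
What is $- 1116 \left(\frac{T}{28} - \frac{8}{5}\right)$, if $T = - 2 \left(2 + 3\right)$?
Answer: $\frac{76446}{35} \approx 2184.2$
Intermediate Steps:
$T = -10$ ($T = \left(-2\right) 5 = -10$)
$- 1116 \left(\frac{T}{28} - \frac{8}{5}\right) = - 1116 \left(- \frac{10}{28} - \frac{8}{5}\right) = - 1116 \left(\left(-10\right) \frac{1}{28} - \frac{8}{5}\right) = - 1116 \left(- \frac{5}{14} - \frac{8}{5}\right) = \left(-1116\right) \left(- \frac{137}{70}\right) = \frac{76446}{35}$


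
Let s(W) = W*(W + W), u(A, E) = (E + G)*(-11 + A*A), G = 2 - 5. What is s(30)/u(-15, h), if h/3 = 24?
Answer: 300/2461 ≈ 0.12190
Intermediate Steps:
G = -3
h = 72 (h = 3*24 = 72)
u(A, E) = (-11 + A²)*(-3 + E) (u(A, E) = (E - 3)*(-11 + A*A) = (-3 + E)*(-11 + A²) = (-11 + A²)*(-3 + E))
s(W) = 2*W² (s(W) = W*(2*W) = 2*W²)
s(30)/u(-15, h) = (2*30²)/(33 - 11*72 - 3*(-15)² + 72*(-15)²) = (2*900)/(33 - 792 - 3*225 + 72*225) = 1800/(33 - 792 - 675 + 16200) = 1800/14766 = 1800*(1/14766) = 300/2461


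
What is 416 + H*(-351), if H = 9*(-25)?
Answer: 79391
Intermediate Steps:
H = -225
416 + H*(-351) = 416 - 225*(-351) = 416 + 78975 = 79391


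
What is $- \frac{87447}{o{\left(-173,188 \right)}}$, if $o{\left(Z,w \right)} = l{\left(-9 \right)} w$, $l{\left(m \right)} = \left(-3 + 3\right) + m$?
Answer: $\frac{29149}{564} \approx 51.683$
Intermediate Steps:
$l{\left(m \right)} = m$ ($l{\left(m \right)} = 0 + m = m$)
$o{\left(Z,w \right)} = - 9 w$
$- \frac{87447}{o{\left(-173,188 \right)}} = - \frac{87447}{\left(-9\right) 188} = - \frac{87447}{-1692} = \left(-87447\right) \left(- \frac{1}{1692}\right) = \frac{29149}{564}$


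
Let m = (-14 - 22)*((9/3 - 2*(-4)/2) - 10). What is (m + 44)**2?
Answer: 23104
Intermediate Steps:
m = 108 (m = -36*((9*(1/3) + 8*(1/2)) - 10) = -36*((3 + 4) - 10) = -36*(7 - 10) = -36*(-3) = 108)
(m + 44)**2 = (108 + 44)**2 = 152**2 = 23104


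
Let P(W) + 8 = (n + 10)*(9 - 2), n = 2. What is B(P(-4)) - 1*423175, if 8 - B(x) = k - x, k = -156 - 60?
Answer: -422875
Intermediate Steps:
k = -216
P(W) = 76 (P(W) = -8 + (2 + 10)*(9 - 2) = -8 + 12*7 = -8 + 84 = 76)
B(x) = 224 + x (B(x) = 8 - (-216 - x) = 8 + (216 + x) = 224 + x)
B(P(-4)) - 1*423175 = (224 + 76) - 1*423175 = 300 - 423175 = -422875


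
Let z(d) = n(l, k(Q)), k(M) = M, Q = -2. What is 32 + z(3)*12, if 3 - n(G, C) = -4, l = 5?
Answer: 116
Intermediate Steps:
n(G, C) = 7 (n(G, C) = 3 - 1*(-4) = 3 + 4 = 7)
z(d) = 7
32 + z(3)*12 = 32 + 7*12 = 32 + 84 = 116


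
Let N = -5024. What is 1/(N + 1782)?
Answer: -1/3242 ≈ -0.00030845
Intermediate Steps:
1/(N + 1782) = 1/(-5024 + 1782) = 1/(-3242) = -1/3242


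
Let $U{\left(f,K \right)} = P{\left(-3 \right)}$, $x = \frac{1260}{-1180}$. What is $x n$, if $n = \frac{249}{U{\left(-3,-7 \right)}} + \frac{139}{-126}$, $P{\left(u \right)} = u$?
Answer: $\frac{10597}{118} \approx 89.805$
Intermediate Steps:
$x = - \frac{63}{59}$ ($x = 1260 \left(- \frac{1}{1180}\right) = - \frac{63}{59} \approx -1.0678$)
$U{\left(f,K \right)} = -3$
$n = - \frac{10597}{126}$ ($n = \frac{249}{-3} + \frac{139}{-126} = 249 \left(- \frac{1}{3}\right) + 139 \left(- \frac{1}{126}\right) = -83 - \frac{139}{126} = - \frac{10597}{126} \approx -84.103$)
$x n = \left(- \frac{63}{59}\right) \left(- \frac{10597}{126}\right) = \frac{10597}{118}$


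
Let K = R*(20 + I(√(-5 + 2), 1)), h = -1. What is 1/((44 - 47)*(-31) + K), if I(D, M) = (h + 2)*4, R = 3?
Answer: 1/165 ≈ 0.0060606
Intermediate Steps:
I(D, M) = 4 (I(D, M) = (-1 + 2)*4 = 1*4 = 4)
K = 72 (K = 3*(20 + 4) = 3*24 = 72)
1/((44 - 47)*(-31) + K) = 1/((44 - 47)*(-31) + 72) = 1/(-3*(-31) + 72) = 1/(93 + 72) = 1/165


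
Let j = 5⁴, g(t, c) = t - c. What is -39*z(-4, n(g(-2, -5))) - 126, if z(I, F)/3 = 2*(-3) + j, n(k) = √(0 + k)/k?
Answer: -72549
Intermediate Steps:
n(k) = k^(-½) (n(k) = √k/k = k^(-½))
j = 625
z(I, F) = 1857 (z(I, F) = 3*(2*(-3) + 625) = 3*(-6 + 625) = 3*619 = 1857)
-39*z(-4, n(g(-2, -5))) - 126 = -39*1857 - 126 = -72423 - 126 = -72549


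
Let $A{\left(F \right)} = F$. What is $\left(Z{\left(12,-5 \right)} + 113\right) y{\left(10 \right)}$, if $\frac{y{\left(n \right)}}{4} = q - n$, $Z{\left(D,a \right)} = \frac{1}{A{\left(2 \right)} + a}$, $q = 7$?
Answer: $-1352$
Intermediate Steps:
$Z{\left(D,a \right)} = \frac{1}{2 + a}$
$y{\left(n \right)} = 28 - 4 n$ ($y{\left(n \right)} = 4 \left(7 - n\right) = 28 - 4 n$)
$\left(Z{\left(12,-5 \right)} + 113\right) y{\left(10 \right)} = \left(\frac{1}{2 - 5} + 113\right) \left(28 - 40\right) = \left(\frac{1}{-3} + 113\right) \left(28 - 40\right) = \left(- \frac{1}{3} + 113\right) \left(-12\right) = \frac{338}{3} \left(-12\right) = -1352$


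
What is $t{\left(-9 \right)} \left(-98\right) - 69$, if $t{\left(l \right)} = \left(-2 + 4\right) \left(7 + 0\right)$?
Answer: $-1441$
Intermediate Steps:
$t{\left(l \right)} = 14$ ($t{\left(l \right)} = 2 \cdot 7 = 14$)
$t{\left(-9 \right)} \left(-98\right) - 69 = 14 \left(-98\right) - 69 = -1372 - 69 = -1441$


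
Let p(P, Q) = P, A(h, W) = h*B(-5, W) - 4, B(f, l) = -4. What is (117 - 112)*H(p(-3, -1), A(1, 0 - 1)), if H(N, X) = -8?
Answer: -40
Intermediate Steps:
A(h, W) = -4 - 4*h (A(h, W) = h*(-4) - 4 = -4*h - 4 = -4 - 4*h)
(117 - 112)*H(p(-3, -1), A(1, 0 - 1)) = (117 - 112)*(-8) = 5*(-8) = -40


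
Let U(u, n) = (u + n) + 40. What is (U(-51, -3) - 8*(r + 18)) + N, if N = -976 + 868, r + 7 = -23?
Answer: -26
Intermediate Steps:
r = -30 (r = -7 - 23 = -30)
U(u, n) = 40 + n + u (U(u, n) = (n + u) + 40 = 40 + n + u)
N = -108
(U(-51, -3) - 8*(r + 18)) + N = ((40 - 3 - 51) - 8*(-30 + 18)) - 108 = (-14 - 8*(-12)) - 108 = (-14 + 96) - 108 = 82 - 108 = -26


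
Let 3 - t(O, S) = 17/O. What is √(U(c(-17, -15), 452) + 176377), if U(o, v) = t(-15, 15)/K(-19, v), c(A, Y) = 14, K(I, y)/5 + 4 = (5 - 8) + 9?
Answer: 13*√234822/15 ≈ 419.97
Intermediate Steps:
t(O, S) = 3 - 17/O
K(I, y) = 10 (K(I, y) = -20 + 5*((5 - 8) + 9) = -20 + 5*(-3 + 9) = -20 + 5*6 = -20 + 30 = 10)
U(o, v) = 31/75 (U(o, v) = (3 - 17/(-15))/10 = (3 - 17*(-1/15))*(⅒) = (3 + 17/15)*(⅒) = (62/15)*(⅒) = 31/75)
√(U(c(-17, -15), 452) + 176377) = √(31/75 + 176377) = √(13228306/75) = 13*√234822/15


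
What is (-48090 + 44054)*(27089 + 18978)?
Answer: -185926412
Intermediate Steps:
(-48090 + 44054)*(27089 + 18978) = -4036*46067 = -185926412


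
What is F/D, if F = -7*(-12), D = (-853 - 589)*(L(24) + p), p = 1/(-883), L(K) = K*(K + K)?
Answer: -5298/104773145 ≈ -5.0566e-5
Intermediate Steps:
L(K) = 2*K² (L(K) = K*(2*K) = 2*K²)
p = -1/883 ≈ -0.0011325
D = -1466824030/883 (D = (-853 - 589)*(2*24² - 1/883) = -1442*(2*576 - 1/883) = -1442*(1152 - 1/883) = -1442*1017215/883 = -1466824030/883 ≈ -1.6612e+6)
F = 84
F/D = 84/(-1466824030/883) = -883/1466824030*84 = -5298/104773145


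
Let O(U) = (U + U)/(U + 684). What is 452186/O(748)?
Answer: 80941294/187 ≈ 4.3284e+5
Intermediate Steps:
O(U) = 2*U/(684 + U) (O(U) = (2*U)/(684 + U) = 2*U/(684 + U))
452186/O(748) = 452186/((2*748/(684 + 748))) = 452186/((2*748/1432)) = 452186/((2*748*(1/1432))) = 452186/(187/179) = 452186*(179/187) = 80941294/187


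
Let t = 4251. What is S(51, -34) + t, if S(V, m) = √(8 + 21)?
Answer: 4251 + √29 ≈ 4256.4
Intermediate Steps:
S(V, m) = √29
S(51, -34) + t = √29 + 4251 = 4251 + √29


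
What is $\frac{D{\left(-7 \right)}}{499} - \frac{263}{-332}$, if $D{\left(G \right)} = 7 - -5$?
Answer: $\frac{135221}{165668} \approx 0.81622$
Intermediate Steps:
$D{\left(G \right)} = 12$ ($D{\left(G \right)} = 7 + 5 = 12$)
$\frac{D{\left(-7 \right)}}{499} - \frac{263}{-332} = \frac{12}{499} - \frac{263}{-332} = 12 \cdot \frac{1}{499} - - \frac{263}{332} = \frac{12}{499} + \frac{263}{332} = \frac{135221}{165668}$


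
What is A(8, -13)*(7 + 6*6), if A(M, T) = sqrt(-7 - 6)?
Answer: 43*I*sqrt(13) ≈ 155.04*I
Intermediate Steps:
A(M, T) = I*sqrt(13) (A(M, T) = sqrt(-13) = I*sqrt(13))
A(8, -13)*(7 + 6*6) = (I*sqrt(13))*(7 + 6*6) = (I*sqrt(13))*(7 + 36) = (I*sqrt(13))*43 = 43*I*sqrt(13)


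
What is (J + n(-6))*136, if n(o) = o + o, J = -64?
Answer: -10336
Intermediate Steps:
n(o) = 2*o
(J + n(-6))*136 = (-64 + 2*(-6))*136 = (-64 - 12)*136 = -76*136 = -10336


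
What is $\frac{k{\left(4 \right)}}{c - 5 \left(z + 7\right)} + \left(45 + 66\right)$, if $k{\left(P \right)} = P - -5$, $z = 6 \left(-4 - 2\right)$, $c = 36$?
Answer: $\frac{20100}{181} \approx 111.05$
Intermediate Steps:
$z = -36$ ($z = 6 \left(-6\right) = -36$)
$k{\left(P \right)} = 5 + P$ ($k{\left(P \right)} = P + 5 = 5 + P$)
$\frac{k{\left(4 \right)}}{c - 5 \left(z + 7\right)} + \left(45 + 66\right) = \frac{5 + 4}{36 - 5 \left(-36 + 7\right)} + \left(45 + 66\right) = \frac{1}{36 - -145} \cdot 9 + 111 = \frac{1}{36 + 145} \cdot 9 + 111 = \frac{1}{181} \cdot 9 + 111 = \frac{9}{181} + 111 = \frac{20100}{181}$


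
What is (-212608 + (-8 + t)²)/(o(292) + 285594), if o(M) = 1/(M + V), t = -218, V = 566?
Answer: -138594456/245039653 ≈ -0.56560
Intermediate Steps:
o(M) = 1/(566 + M) (o(M) = 1/(M + 566) = 1/(566 + M))
(-212608 + (-8 + t)²)/(o(292) + 285594) = (-212608 + (-8 - 218)²)/(1/(566 + 292) + 285594) = (-212608 + (-226)²)/(1/858 + 285594) = (-212608 + 51076)/(1/858 + 285594) = -161532/245039653/858 = -161532*858/245039653 = -138594456/245039653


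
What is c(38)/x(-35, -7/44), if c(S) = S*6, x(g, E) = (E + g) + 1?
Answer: -3344/501 ≈ -6.6747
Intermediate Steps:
x(g, E) = 1 + E + g
c(S) = 6*S
c(38)/x(-35, -7/44) = (6*38)/(1 - 7/44 - 35) = 228/(1 - 7*1/44 - 35) = 228/(1 - 7/44 - 35) = 228/(-1503/44) = 228*(-44/1503) = -3344/501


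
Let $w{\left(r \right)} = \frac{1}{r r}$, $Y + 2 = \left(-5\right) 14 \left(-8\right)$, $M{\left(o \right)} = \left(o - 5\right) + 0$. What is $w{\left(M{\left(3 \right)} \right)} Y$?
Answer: $\frac{279}{2} \approx 139.5$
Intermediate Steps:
$M{\left(o \right)} = -5 + o$ ($M{\left(o \right)} = \left(-5 + o\right) + 0 = -5 + o$)
$Y = 558$ ($Y = -2 + \left(-5\right) 14 \left(-8\right) = -2 - -560 = -2 + 560 = 558$)
$w{\left(r \right)} = \frac{1}{r^{2}}$
$w{\left(M{\left(3 \right)} \right)} Y = \frac{1}{\left(-5 + 3\right)^{2}} \cdot 558 = \frac{1}{4} \cdot 558 = \frac{279}{2}$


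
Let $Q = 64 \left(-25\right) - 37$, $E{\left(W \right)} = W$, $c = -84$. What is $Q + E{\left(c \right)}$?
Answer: $-1721$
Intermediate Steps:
$Q = -1637$ ($Q = -1600 - 37 = -1637$)
$Q + E{\left(c \right)} = -1637 - 84 = -1721$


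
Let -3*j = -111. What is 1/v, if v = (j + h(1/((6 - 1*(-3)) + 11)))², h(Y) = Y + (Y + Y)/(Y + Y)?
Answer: 400/579121 ≈ 0.00069070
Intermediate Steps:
j = 37 (j = -⅓*(-111) = 37)
h(Y) = 1 + Y (h(Y) = Y + (2*Y)/((2*Y)) = Y + (2*Y)*(1/(2*Y)) = Y + 1 = 1 + Y)
v = 579121/400 (v = (37 + (1 + 1/((6 - 1*(-3)) + 11)))² = (37 + (1 + 1/((6 + 3) + 11)))² = (37 + (1 + 1/(9 + 11)))² = (37 + (1 + 1/20))² = (37 + 21/20)² = (761/20)² = 579121/400 ≈ 1447.8)
1/v = 1/(579121/400) = 400/579121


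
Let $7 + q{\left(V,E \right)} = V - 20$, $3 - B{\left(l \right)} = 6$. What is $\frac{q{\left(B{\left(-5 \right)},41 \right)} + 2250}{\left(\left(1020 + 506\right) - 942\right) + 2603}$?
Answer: $\frac{2220}{3187} \approx 0.69658$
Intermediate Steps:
$B{\left(l \right)} = -3$ ($B{\left(l \right)} = 3 - 6 = -3$)
$q{\left(V,E \right)} = -27 + V$ ($q{\left(V,E \right)} = -7 + \left(V - 20\right) = -7 + \left(-20 + V\right) = -27 + V$)
$\frac{q{\left(B{\left(-5 \right)},41 \right)} + 2250}{\left(\left(1020 + 506\right) - 942\right) + 2603} = \frac{\left(-27 - 3\right) + 2250}{\left(\left(1020 + 506\right) - 942\right) + 2603} = \frac{-30 + 2250}{\left(1526 - 942\right) + 2603} = \frac{2220}{584 + 2603} = \frac{2220}{3187}$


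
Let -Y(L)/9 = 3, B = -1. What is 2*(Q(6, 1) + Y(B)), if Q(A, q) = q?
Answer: -52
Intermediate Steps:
Y(L) = -27 (Y(L) = -9*3 = -27)
2*(Q(6, 1) + Y(B)) = 2*(1 - 27) = 2*(-26) = -52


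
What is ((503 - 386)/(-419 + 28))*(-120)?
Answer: 14040/391 ≈ 35.908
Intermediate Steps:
((503 - 386)/(-419 + 28))*(-120) = (117/(-391))*(-120) = (117*(-1/391))*(-120) = -117/391*(-120) = 14040/391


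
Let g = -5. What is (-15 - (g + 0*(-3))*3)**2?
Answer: 0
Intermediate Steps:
(-15 - (g + 0*(-3))*3)**2 = (-15 - (-5 + 0*(-3))*3)**2 = (-15 - (-5 + 0)*3)**2 = (-15 - 1*(-5)*3)**2 = (-15 + 5*3)**2 = (-15 + 15)**2 = 0**2 = 0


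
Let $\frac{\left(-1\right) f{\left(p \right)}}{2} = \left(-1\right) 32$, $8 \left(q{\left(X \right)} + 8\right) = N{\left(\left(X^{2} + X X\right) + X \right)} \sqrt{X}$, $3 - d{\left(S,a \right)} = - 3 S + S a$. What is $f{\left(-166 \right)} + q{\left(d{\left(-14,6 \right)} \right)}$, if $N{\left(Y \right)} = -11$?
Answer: $56 - \frac{33 \sqrt{5}}{8} \approx 46.776$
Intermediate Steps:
$d{\left(S,a \right)} = 3 + 3 S - S a$ ($d{\left(S,a \right)} = 3 - \left(- 3 S + S a\right) = 3 + 3 S - S a$)
$q{\left(X \right)} = -8 - \frac{11 \sqrt{X}}{8}$ ($q{\left(X \right)} = -8 + \frac{\left(-11\right) \sqrt{X}}{8} = -8 - \frac{11 \sqrt{X}}{8}$)
$f{\left(p \right)} = 64$ ($f{\left(p \right)} = - 2 \left(\left(-1\right) 32\right) = \left(-2\right) \left(-32\right) = 64$)
$f{\left(-166 \right)} + q{\left(d{\left(-14,6 \right)} \right)} = 64 - \left(8 + \frac{11 \sqrt{3 + 3 \left(-14\right) - \left(-14\right) 6}}{8}\right) = 64 - \left(8 + \frac{11 \sqrt{3 - 42 + 84}}{8}\right) = 64 - \left(8 + \frac{11 \sqrt{45}}{8}\right) = 64 - \left(8 + \frac{11 \cdot 3 \sqrt{5}}{8}\right) = 64 - \left(8 + \frac{33 \sqrt{5}}{8}\right) = 56 - \frac{33 \sqrt{5}}{8}$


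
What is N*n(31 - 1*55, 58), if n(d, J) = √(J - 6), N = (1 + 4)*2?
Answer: 20*√13 ≈ 72.111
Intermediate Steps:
N = 10 (N = 5*2 = 10)
n(d, J) = √(-6 + J)
N*n(31 - 1*55, 58) = 10*√(-6 + 58) = 10*√52 = 10*(2*√13) = 20*√13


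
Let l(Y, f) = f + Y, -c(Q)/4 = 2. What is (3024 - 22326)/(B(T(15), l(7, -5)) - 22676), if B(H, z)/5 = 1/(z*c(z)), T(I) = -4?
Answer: 308832/362821 ≈ 0.85120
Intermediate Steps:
c(Q) = -8 (c(Q) = -4*2 = -8)
l(Y, f) = Y + f
B(H, z) = -5/(8*z) (B(H, z) = 5*(1/(z*(-8))) = 5*(-⅛/z) = 5*(-1/(8*z)) = -5/(8*z))
(3024 - 22326)/(B(T(15), l(7, -5)) - 22676) = (3024 - 22326)/(-5/(8*(7 - 5)) - 22676) = -19302/(-5/8/2 - 22676) = -19302/(-5/8*½ - 22676) = -19302/(-5/16 - 22676) = -19302/(-362821/16) = -19302*(-16/362821) = 308832/362821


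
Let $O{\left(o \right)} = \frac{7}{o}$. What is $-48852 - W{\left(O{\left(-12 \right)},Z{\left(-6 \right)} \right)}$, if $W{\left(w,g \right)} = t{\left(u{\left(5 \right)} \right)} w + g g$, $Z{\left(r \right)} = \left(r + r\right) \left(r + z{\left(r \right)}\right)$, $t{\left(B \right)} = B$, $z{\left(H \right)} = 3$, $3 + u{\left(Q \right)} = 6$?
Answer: $- \frac{200585}{4} \approx -50146.0$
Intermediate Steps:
$u{\left(Q \right)} = 3$ ($u{\left(Q \right)} = -3 + 6 = 3$)
$Z{\left(r \right)} = 2 r \left(3 + r\right)$ ($Z{\left(r \right)} = \left(r + r\right) \left(r + 3\right) = 2 r \left(3 + r\right)$)
$W{\left(w,g \right)} = g^{2} + 3 w$ ($W{\left(w,g \right)} = 3 w + g g = 3 w + g^{2} = g^{2} + 3 w$)
$-48852 - W{\left(O{\left(-12 \right)},Z{\left(-6 \right)} \right)} = -48852 - \left(\left(2 \left(-6\right) \left(3 - 6\right)\right)^{2} + 3 \frac{7}{-12}\right) = -48852 - \left(\left(2 \left(-6\right) \left(-3\right)\right)^{2} + 3 \cdot 7 \left(- \frac{1}{12}\right)\right) = -48852 - \left(36^{2} + 3 \left(- \frac{7}{12}\right)\right) = -48852 - \left(1296 - \frac{7}{4}\right) = -48852 - \frac{5177}{4} = - \frac{200585}{4}$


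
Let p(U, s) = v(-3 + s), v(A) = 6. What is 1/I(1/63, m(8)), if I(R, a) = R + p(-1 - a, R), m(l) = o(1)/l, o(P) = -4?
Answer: 63/379 ≈ 0.16623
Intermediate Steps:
m(l) = -4/l
p(U, s) = 6
I(R, a) = 6 + R (I(R, a) = R + 6 = 6 + R)
1/I(1/63, m(8)) = 1/(6 + 1/63) = 1/(379/63) = 63/379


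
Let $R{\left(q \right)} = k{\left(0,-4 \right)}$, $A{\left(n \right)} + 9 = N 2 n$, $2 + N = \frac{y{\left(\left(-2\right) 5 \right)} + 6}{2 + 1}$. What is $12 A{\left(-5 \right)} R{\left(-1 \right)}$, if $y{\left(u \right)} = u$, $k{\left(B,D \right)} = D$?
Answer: $-1168$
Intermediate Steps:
$N = - \frac{10}{3}$ ($N = -2 + \frac{\left(-2\right) 5 + 6}{2 + 1} = -2 + \frac{-10 + 6}{3} = -2 - \frac{4}{3} = - \frac{10}{3} \approx -3.3333$)
$A{\left(n \right)} = -9 - \frac{20 n}{3}$ ($A{\left(n \right)} = -9 + \left(- \frac{10}{3}\right) 2 n = -9 - \frac{20 n}{3}$)
$R{\left(q \right)} = -4$
$12 A{\left(-5 \right)} R{\left(-1 \right)} = 12 \left(-9 - - \frac{100}{3}\right) \left(-4\right) = 12 \left(-9 + \frac{100}{3}\right) \left(-4\right) = 12 \cdot \frac{73}{3} \left(-4\right) = 292 \left(-4\right) = -1168$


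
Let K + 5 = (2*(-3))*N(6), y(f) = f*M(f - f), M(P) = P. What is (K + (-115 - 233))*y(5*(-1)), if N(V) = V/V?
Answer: 0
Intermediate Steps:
N(V) = 1
y(f) = 0 (y(f) = f*(f - f) = f*0 = 0)
K = -11 (K = -5 + (2*(-3))*1 = -5 - 6*1 = -5 - 6 = -11)
(K + (-115 - 233))*y(5*(-1)) = (-11 + (-115 - 233))*0 = (-11 - 348)*0 = -359*0 = 0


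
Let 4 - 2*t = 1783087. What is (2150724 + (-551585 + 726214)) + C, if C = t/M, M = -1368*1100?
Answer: 2332794723961/1003200 ≈ 2.3254e+6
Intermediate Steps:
t = -1783083/2 (t = 2 - 1/2*1783087 = 2 - 1783087/2 = -1783083/2 ≈ -8.9154e+5)
M = -1504800
C = 594361/1003200 (C = -1783083/2/(-1504800) = -1783083/2*(-1/1504800) = 594361/1003200 ≈ 0.59247)
(2150724 + (-551585 + 726214)) + C = (2150724 + (-551585 + 726214)) + 594361/1003200 = (2150724 + 174629) + 594361/1003200 = 2325353 + 594361/1003200 = 2332794723961/1003200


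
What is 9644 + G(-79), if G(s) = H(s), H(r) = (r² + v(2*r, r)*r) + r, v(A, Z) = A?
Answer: 28288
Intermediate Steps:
H(r) = r + 3*r² (H(r) = (r² + (2*r)*r) + r = (r² + 2*r²) + r = 3*r² + r = r + 3*r²)
G(s) = s*(1 + 3*s)
9644 + G(-79) = 9644 - 79*(1 + 3*(-79)) = 9644 - 79*(1 - 237) = 9644 - 79*(-236) = 9644 + 18644 = 28288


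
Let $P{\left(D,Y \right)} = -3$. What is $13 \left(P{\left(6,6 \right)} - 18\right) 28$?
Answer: $-7644$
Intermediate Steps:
$13 \left(P{\left(6,6 \right)} - 18\right) 28 = 13 \left(-3 - 18\right) 28 = 13 \left(-21\right) 28 = \left(-273\right) 28 = -7644$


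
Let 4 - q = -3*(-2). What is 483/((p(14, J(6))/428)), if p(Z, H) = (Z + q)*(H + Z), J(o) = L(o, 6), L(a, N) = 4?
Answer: 17227/18 ≈ 957.06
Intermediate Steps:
q = -2 (q = 4 - (-3)*(-2) = 4 - 1*6 = 4 - 6 = -2)
J(o) = 4
p(Z, H) = (-2 + Z)*(H + Z) (p(Z, H) = (Z - 2)*(H + Z) = (-2 + Z)*(H + Z))
483/((p(14, J(6))/428)) = 483/(((14² - 2*4 - 2*14 + 4*14)/428)) = 483/(((196 - 8 - 28 + 56)*(1/428))) = 483/((216*(1/428))) = 483/(54/107) = 483*(107/54) = 17227/18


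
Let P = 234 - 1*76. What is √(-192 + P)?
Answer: I*√34 ≈ 5.8309*I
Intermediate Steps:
P = 158 (P = 234 - 76 = 158)
√(-192 + P) = √(-192 + 158) = √(-34) = I*√34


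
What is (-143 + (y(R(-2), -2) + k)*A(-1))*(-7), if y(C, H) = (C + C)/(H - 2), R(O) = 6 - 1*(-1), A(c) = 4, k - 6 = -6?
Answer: 1099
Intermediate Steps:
k = 0 (k = 6 - 6 = 0)
R(O) = 7 (R(O) = 6 + 1 = 7)
y(C, H) = 2*C/(-2 + H) (y(C, H) = (2*C)/(-2 + H) = 2*C/(-2 + H))
(-143 + (y(R(-2), -2) + k)*A(-1))*(-7) = (-143 + (2*7/(-2 - 2) + 0)*4)*(-7) = (-143 + (2*7/(-4) + 0)*4)*(-7) = (-143 + (2*7*(-¼) + 0)*4)*(-7) = (-143 + (-7/2 + 0)*4)*(-7) = (-143 - 7/2*4)*(-7) = (-143 - 14)*(-7) = -157*(-7) = 1099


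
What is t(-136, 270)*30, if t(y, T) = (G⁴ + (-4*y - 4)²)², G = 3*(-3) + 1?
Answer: 2623083732480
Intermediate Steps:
G = -8 (G = -9 + 1 = -8)
t(y, T) = (4096 + (-4 - 4*y)²)² (t(y, T) = ((-8)⁴ + (-4*y - 4)²)² = (4096 + (-4 - 4*y)²)²)
t(-136, 270)*30 = (256*(256 + (1 - 136)²)²)*30 = (256*(256 + (-135)²)²)*30 = (256*(256 + 18225)²)*30 = (256*18481²)*30 = (256*341547361)*30 = 87436124416*30 = 2623083732480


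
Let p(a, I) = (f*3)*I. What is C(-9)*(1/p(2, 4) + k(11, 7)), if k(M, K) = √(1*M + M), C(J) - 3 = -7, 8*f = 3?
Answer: -8/9 - 4*√22 ≈ -19.651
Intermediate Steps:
f = 3/8 (f = (⅛)*3 = 3/8 ≈ 0.37500)
p(a, I) = 9*I/8 (p(a, I) = ((3/8)*3)*I = 9*I/8)
C(J) = -4 (C(J) = 3 - 7 = -4)
k(M, K) = √2*√M (k(M, K) = √(M + M) = √(2*M) = √2*√M)
C(-9)*(1/p(2, 4) + k(11, 7)) = -4*(1/((9/8)*4) + √2*√11) = -4*(1/(9/2) + √22) = -4*(2/9 + √22) = -8/9 - 4*√22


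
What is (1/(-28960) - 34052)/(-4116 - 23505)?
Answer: 12174641/9875360 ≈ 1.2328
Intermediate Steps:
(1/(-28960) - 34052)/(-4116 - 23505) = (-1/28960 - 34052)/(-27621) = -986145921/28960*(-1/27621) = 12174641/9875360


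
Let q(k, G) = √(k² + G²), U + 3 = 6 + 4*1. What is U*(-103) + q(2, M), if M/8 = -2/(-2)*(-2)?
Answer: -721 + 2*√65 ≈ -704.88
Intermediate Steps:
U = 7 (U = -3 + (6 + 4*1) = -3 + (6 + 4) = -3 + 10 = 7)
M = -16 (M = 8*(-2/(-2)*(-2)) = 8*(-2*(-½)*(-2)) = 8*(1*(-2)) = 8*(-2) = -16)
q(k, G) = √(G² + k²)
U*(-103) + q(2, M) = 7*(-103) + √((-16)² + 2²) = -721 + √(256 + 4) = -721 + √260 = -721 + 2*√65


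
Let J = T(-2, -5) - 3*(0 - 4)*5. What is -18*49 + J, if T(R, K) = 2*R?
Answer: -826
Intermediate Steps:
J = 56 (J = 2*(-2) - 3*(0 - 4)*5 = -4 - 3*(-4)*5 = -4 - (-12)*5 = -4 - 1*(-60) = -4 + 60 = 56)
-18*49 + J = -18*49 + 56 = -882 + 56 = -826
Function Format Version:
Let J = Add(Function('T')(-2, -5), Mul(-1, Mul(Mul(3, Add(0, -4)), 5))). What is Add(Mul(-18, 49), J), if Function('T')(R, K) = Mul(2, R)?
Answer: -826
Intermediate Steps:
J = 56 (J = Add(Mul(2, -2), Mul(-1, Mul(Mul(3, Add(0, -4)), 5))) = Add(-4, Mul(-1, Mul(Mul(3, -4), 5))) = Add(-4, Mul(-1, Mul(-12, 5))) = Add(-4, Mul(-1, -60)) = Add(-4, 60) = 56)
Add(Mul(-18, 49), J) = Add(Mul(-18, 49), 56) = Add(-882, 56) = -826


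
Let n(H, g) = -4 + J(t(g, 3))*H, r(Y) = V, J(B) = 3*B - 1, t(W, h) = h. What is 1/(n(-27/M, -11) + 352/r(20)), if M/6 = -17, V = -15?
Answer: -255/6464 ≈ -0.039449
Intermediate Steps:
J(B) = -1 + 3*B
M = -102 (M = 6*(-17) = -102)
r(Y) = -15
n(H, g) = -4 + 8*H (n(H, g) = -4 + (-1 + 3*3)*H = -4 + (-1 + 9)*H = -4 + 8*H)
1/(n(-27/M, -11) + 352/r(20)) = 1/((-4 + 8*(-27/(-102))) + 352/(-15)) = 1/((-4 + 8*(-27*(-1/102))) + 352*(-1/15)) = 1/((-4 + 8*(9/34)) - 352/15) = 1/((-4 + 36/17) - 352/15) = 1/(-32/17 - 352/15) = 1/(-6464/255) = -255/6464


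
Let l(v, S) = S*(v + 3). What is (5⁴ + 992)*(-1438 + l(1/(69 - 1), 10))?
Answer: -77400939/34 ≈ -2.2765e+6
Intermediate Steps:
l(v, S) = S*(3 + v)
(5⁴ + 992)*(-1438 + l(1/(69 - 1), 10)) = (5⁴ + 992)*(-1438 + 10*(3 + 1/(69 - 1))) = (625 + 992)*(-1438 + 10*(3 + 1/68)) = 1617*(-1438 + 10*(3 + 1/68)) = 1617*(-1438 + 10*(205/68)) = 1617*(-1438 + 1025/34) = 1617*(-47867/34) = -77400939/34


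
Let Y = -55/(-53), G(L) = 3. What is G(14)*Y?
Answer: 165/53 ≈ 3.1132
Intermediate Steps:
Y = 55/53 (Y = -55*(-1/53) = 55/53 ≈ 1.0377)
G(14)*Y = 3*(55/53) = 165/53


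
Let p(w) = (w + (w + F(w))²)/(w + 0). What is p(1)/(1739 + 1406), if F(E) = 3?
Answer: 1/185 ≈ 0.0054054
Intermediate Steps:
p(w) = (w + (3 + w)²)/w (p(w) = (w + (w + 3)²)/(w + 0) = (w + (3 + w)²)/w)
p(1)/(1739 + 1406) = ((1 + (3 + 1)²)/1)/(1739 + 1406) = (1*(1 + 4²))/3145 = (1*(1 + 16))*(1/3145) = (1*17)*(1/3145) = 17*(1/3145) = 1/185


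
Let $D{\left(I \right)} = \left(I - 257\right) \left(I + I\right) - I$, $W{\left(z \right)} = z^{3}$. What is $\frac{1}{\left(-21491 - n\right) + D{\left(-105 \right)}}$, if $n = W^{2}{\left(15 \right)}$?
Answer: $- \frac{1}{11335991} \approx -8.8215 \cdot 10^{-8}$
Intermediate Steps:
$n = 11390625$ ($n = \left(15^{3}\right)^{2} = 3375^{2} = 11390625$)
$D{\left(I \right)} = - I + 2 I \left(-257 + I\right)$ ($D{\left(I \right)} = \left(-257 + I\right) 2 I - I = 2 I \left(-257 + I\right) - I = - I + 2 I \left(-257 + I\right)$)
$\frac{1}{\left(-21491 - n\right) + D{\left(-105 \right)}} = \frac{1}{\left(-21491 - 11390625\right) - 105 \left(-515 + 2 \left(-105\right)\right)} = \frac{1}{\left(-21491 - 11390625\right) - 105 \left(-515 - 210\right)} = \frac{1}{-11412116 - -76125} = \frac{1}{-11412116 + 76125} = \frac{1}{-11335991} = - \frac{1}{11335991}$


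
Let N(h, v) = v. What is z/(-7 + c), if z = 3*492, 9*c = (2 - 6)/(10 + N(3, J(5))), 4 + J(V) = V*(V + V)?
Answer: -185976/883 ≈ -210.62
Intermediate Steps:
J(V) = -4 + 2*V² (J(V) = -4 + V*(V + V) = -4 + V*(2*V) = -4 + 2*V²)
c = -1/126 (c = ((2 - 6)/(10 + (-4 + 2*5²)))/9 = (-4/(10 + (-4 + 2*25)))/9 = (-4/(10 + (-4 + 50)))/9 = (-4/(10 + 46))/9 = (-4/56)/9 = (-4*1/56)/9 = (⅑)*(-1/14) = -1/126 ≈ -0.0079365)
z = 1476
z/(-7 + c) = 1476/(-7 - 1/126) = 1476/(-883/126) = 1476*(-126/883) = -185976/883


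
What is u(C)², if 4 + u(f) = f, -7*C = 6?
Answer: 1156/49 ≈ 23.592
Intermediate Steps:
C = -6/7 (C = -⅐*6 = -6/7 ≈ -0.85714)
u(f) = -4 + f
u(C)² = (-4 - 6/7)² = (-34/7)² = 1156/49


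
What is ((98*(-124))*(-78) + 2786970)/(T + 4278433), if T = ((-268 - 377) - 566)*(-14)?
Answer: 3734826/4295387 ≈ 0.86950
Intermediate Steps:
T = 16954 (T = (-645 - 566)*(-14) = -1211*(-14) = 16954)
((98*(-124))*(-78) + 2786970)/(T + 4278433) = ((98*(-124))*(-78) + 2786970)/(16954 + 4278433) = (-12152*(-78) + 2786970)/4295387 = (947856 + 2786970)*(1/4295387) = 3734826*(1/4295387) = 3734826/4295387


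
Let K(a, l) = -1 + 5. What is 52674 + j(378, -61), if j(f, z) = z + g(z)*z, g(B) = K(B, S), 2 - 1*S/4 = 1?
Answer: 52369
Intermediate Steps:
S = 4 (S = 8 - 4*1 = 8 - 4 = 4)
K(a, l) = 4
g(B) = 4
j(f, z) = 5*z (j(f, z) = z + 4*z = 5*z)
52674 + j(378, -61) = 52674 + 5*(-61) = 52674 - 305 = 52369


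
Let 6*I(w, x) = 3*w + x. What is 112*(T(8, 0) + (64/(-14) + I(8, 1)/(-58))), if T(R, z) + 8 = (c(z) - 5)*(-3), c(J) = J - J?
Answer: 22964/87 ≈ 263.95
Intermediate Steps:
c(J) = 0
I(w, x) = w/2 + x/6 (I(w, x) = (3*w + x)/6 = (x + 3*w)/6 = w/2 + x/6)
T(R, z) = 7 (T(R, z) = -8 + (0 - 5)*(-3) = -8 - 5*(-3) = -8 + 15 = 7)
112*(T(8, 0) + (64/(-14) + I(8, 1)/(-58))) = 112*(7 + (64/(-14) + ((1/2)*8 + (1/6)*1)/(-58))) = 112*(7 + (64*(-1/14) + (4 + 1/6)*(-1/58))) = 112*(7 + (-32/7 + (25/6)*(-1/58))) = 112*(7 + (-32/7 - 25/348)) = 112*(7 - 11311/2436) = 112*(5741/2436) = 22964/87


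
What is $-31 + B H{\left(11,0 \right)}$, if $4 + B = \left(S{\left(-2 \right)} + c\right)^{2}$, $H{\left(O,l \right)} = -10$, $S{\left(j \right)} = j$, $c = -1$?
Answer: $-81$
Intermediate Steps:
$B = 5$ ($B = -4 + \left(-2 - 1\right)^{2} = -4 + \left(-3\right)^{2} = -4 + 9 = 5$)
$-31 + B H{\left(11,0 \right)} = -31 + 5 \left(-10\right) = -31 - 50 = -81$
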